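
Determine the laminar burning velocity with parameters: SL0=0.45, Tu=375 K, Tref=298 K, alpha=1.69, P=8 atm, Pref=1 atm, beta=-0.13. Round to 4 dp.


SL = SL0 * (Tu/Tref)^alpha * (P/Pref)^beta
T ratio = 375/298 = 1.25838926
(T ratio)^alpha = 1.25838926^1.69 = 1.474645
(P/Pref)^beta = 8^(-0.13) = 0.763130
SL = 0.45 * 1.474645 * 0.763130 = 0.5064 m/s


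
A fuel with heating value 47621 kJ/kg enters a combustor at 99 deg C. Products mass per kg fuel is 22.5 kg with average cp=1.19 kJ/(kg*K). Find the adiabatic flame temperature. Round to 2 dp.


T_ad = T_in + Hc / (m_p * cp)
Denominator = 22.5 * 1.19 = 26.7750
Temperature rise = 47621 / 26.7750 = 1778.56 K
T_ad = 99 + 1778.56 = 1877.56 deg C


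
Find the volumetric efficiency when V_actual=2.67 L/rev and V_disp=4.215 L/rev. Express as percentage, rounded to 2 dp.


eta_v = (V_actual / V_disp) * 100
Ratio = 2.67 / 4.215 = 0.6335
eta_v = 0.6335 * 100 = 63.35%


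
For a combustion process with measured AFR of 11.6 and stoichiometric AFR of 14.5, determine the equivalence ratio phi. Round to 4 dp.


phi = AFR_stoich / AFR_actual
phi = 14.5 / 11.6 = 1.2500


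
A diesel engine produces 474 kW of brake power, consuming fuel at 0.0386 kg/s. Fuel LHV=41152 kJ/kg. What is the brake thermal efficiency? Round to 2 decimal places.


eta_BTE = (BP / (mf * LHV)) * 100
Denominator = 0.0386 * 41152 = 1588.4672 kW
eta_BTE = (474 / 1588.4672) * 100 = 29.84%


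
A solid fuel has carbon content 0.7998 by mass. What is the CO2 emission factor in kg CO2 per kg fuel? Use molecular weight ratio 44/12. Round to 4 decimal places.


EF = C_frac * (M_CO2 / M_C)
EF = 0.7998 * (44/12)
EF = 0.7998 * 3.666667 = 2.9326 kg_CO2/kg_fuel


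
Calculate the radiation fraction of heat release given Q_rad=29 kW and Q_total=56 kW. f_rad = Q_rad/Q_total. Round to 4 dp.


f_rad = Q_rad / Q_total
f_rad = 29 / 56 = 0.5179


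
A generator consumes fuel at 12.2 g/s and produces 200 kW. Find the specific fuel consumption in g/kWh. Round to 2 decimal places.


SFC = (mf / BP) * 3600
Rate = 12.2 / 200 = 0.061000 g/(s*kW)
SFC = 0.061000 * 3600 = 219.60 g/kWh


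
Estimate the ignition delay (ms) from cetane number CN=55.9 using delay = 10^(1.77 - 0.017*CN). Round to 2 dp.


delay = 10^(1.77 - 0.017*CN)
Exponent = 1.77 - 0.017*55.9 = 0.8197
delay = 10^0.8197 = 6.60 ms


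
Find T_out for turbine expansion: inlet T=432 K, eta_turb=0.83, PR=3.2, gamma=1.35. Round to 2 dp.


T_out = T_in * (1 - eta * (1 - PR^(-(gamma-1)/gamma)))
Exponent = -(1.35-1)/1.35 = -0.25925926
PR^exp = 3.2^(-0.25925926) = 0.73966521
Factor = 1 - 0.83*(1 - 0.73966521) = 0.78392212
T_out = 432 * 0.78392212 = 338.65 K


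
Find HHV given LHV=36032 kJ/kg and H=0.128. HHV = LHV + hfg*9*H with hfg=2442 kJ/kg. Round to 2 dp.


HHV = LHV + hfg * 9 * H
Water addition = 2442 * 9 * 0.128 = 2813.184 kJ/kg
HHV = 36032 + 2813.184 = 38845.18 kJ/kg


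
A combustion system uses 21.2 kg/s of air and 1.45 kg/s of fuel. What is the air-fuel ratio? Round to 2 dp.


AFR = m_air / m_fuel
AFR = 21.2 / 1.45 = 14.62


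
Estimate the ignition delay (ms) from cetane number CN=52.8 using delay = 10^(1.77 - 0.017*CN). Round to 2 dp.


delay = 10^(1.77 - 0.017*CN)
Exponent = 1.77 - 0.017*52.8 = 0.8724
delay = 10^0.8724 = 7.45 ms


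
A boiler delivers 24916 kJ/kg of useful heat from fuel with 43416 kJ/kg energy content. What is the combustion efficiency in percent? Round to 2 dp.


Efficiency = (Q_useful / Q_fuel) * 100
Efficiency = (24916 / 43416) * 100
Efficiency = 0.5739 * 100 = 57.39%


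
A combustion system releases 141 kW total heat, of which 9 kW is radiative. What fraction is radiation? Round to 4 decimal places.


f_rad = Q_rad / Q_total
f_rad = 9 / 141 = 0.0638


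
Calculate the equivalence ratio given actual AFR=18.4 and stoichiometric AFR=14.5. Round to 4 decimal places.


phi = AFR_stoich / AFR_actual
phi = 14.5 / 18.4 = 0.7880


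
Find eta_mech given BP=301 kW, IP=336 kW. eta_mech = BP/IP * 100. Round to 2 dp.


eta_mech = (BP / IP) * 100
Ratio = 301 / 336 = 0.8958
eta_mech = 0.8958 * 100 = 89.58%


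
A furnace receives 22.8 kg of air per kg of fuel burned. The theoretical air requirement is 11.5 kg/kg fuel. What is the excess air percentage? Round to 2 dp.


Excess air = actual - stoichiometric = 22.8 - 11.5 = 11.30 kg/kg fuel
Excess air % = (excess / stoich) * 100 = (11.30 / 11.5) * 100 = 98.26%


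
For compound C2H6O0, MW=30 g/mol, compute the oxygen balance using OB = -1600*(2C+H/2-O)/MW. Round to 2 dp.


OB = -1600 * (2C + H/2 - O) / MW
Inner = 2*2 + 6/2 - 0 = 7.00
OB = -1600 * 7.00 / 30 = -373.33%


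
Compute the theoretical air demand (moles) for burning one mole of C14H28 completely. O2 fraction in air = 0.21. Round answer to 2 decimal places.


Balanced combustion: C14H28 + 21 O2 -> 14 CO2 + 14 H2O
O2 needed = C + H/4 = 14 + 28/4 = 21.00 moles
Air moles = O2 / 0.21 = 21.00 / 0.21 = 100.00 moles air


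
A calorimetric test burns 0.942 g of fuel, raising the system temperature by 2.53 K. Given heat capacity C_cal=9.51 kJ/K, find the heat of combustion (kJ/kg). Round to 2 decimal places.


Hc = C_cal * delta_T / m_fuel
Q_released = 9.51 * 2.53 = 24.0603 kJ
m_fuel = 0.942 g = 0.942/1000 kg = 0.000942 kg
Hc = 24.0603 / 0.000942 = 25541.72 kJ/kg


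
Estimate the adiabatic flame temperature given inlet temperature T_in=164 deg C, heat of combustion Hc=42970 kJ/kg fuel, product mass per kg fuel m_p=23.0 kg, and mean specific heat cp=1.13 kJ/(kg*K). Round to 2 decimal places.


T_ad = T_in + Hc / (m_p * cp)
Denominator = 23.0 * 1.13 = 25.9900
Temperature rise = 42970 / 25.9900 = 1653.33 K
T_ad = 164 + 1653.33 = 1817.33 deg C


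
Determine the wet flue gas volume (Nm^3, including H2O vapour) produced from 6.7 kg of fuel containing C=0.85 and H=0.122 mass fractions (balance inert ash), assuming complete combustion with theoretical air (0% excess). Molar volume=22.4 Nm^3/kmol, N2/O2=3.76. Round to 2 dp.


Per kg fuel: CO2 = (C/12 kmol)*22.4 = (0.85/12)*22.4 = 1.58667 Nm^3
Per kg fuel: H2O = (H/2 kmol)*22.4 = (0.122/2)*22.4 = 1.36640 Nm^3
O2 needed per kg fuel = C/12 + H/4 = 0.85/12 + 0.122/4 = 0.10133333 kmol
Per kg fuel: N2 = O2*3.76*22.4 = 0.10133333*3.76*22.4 = 8.53470 Nm^3
Total per kg = 1.58667 + 1.36640 + 8.53470 = 11.48777 Nm^3
Total = 11.48777 * 6.7 = 76.97 Nm^3


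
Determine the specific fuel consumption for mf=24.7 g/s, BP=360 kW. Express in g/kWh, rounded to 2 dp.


SFC = (mf / BP) * 3600
Rate = 24.7 / 360 = 0.068611 g/(s*kW)
SFC = 0.068611 * 3600 = 247.00 g/kWh


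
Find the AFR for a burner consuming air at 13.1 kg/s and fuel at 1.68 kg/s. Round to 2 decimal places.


AFR = m_air / m_fuel
AFR = 13.1 / 1.68 = 7.80


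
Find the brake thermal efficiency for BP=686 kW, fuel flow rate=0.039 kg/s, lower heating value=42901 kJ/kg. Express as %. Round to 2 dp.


eta_BTE = (BP / (mf * LHV)) * 100
Denominator = 0.039 * 42901 = 1673.1390 kW
eta_BTE = (686 / 1673.1390) * 100 = 41.00%


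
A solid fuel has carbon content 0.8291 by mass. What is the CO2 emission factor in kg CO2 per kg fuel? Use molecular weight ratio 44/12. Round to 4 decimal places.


EF = C_frac * (M_CO2 / M_C)
EF = 0.8291 * (44/12)
EF = 0.8291 * 3.666667 = 3.0400 kg_CO2/kg_fuel


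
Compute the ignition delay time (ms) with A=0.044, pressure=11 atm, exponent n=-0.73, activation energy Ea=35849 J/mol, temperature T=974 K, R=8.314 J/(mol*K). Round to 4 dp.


tau = A * P^n * exp(Ea/(R*T))
P^n = 11^(-0.73) = 0.17369341
Ea/(R*T) = 35849/(8.314*974) = 4.426985
exp(Ea/(R*T)) = 83.678760
tau = 0.044 * 0.17369341 * 83.678760 = 0.6395 ms


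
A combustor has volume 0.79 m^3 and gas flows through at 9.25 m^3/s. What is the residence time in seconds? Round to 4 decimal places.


tau = V / Q_flow
tau = 0.79 / 9.25 = 0.0854 s


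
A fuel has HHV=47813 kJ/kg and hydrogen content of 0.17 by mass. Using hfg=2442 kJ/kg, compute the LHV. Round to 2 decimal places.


LHV = HHV - hfg * 9 * H
Water correction = 2442 * 9 * 0.17 = 3736.260 kJ/kg
LHV = 47813 - 3736.260 = 44076.74 kJ/kg


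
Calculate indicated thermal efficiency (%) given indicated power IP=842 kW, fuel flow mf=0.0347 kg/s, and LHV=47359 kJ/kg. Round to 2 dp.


eta_ith = (IP / (mf * LHV)) * 100
Denominator = 0.0347 * 47359 = 1643.3573 kW
eta_ith = (842 / 1643.3573) * 100 = 51.24%


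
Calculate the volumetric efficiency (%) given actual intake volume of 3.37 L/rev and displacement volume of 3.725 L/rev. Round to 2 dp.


eta_v = (V_actual / V_disp) * 100
Ratio = 3.37 / 3.725 = 0.9047
eta_v = 0.9047 * 100 = 90.47%


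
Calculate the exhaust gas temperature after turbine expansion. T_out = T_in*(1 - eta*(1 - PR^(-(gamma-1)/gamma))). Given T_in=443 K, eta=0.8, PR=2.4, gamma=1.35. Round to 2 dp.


T_out = T_in * (1 - eta * (1 - PR^(-(gamma-1)/gamma)))
Exponent = -(1.35-1)/1.35 = -0.25925926
PR^exp = 2.4^(-0.25925926) = 0.79694200
Factor = 1 - 0.8*(1 - 0.79694200) = 0.83755360
T_out = 443 * 0.83755360 = 371.04 K


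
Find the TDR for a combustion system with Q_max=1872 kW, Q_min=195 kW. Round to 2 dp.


TDR = Q_max / Q_min
TDR = 1872 / 195 = 9.60


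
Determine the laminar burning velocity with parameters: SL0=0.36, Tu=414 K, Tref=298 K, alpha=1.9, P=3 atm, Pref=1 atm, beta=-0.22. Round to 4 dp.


SL = SL0 * (Tu/Tref)^alpha * (P/Pref)^beta
T ratio = 414/298 = 1.38926174
(T ratio)^alpha = 1.38926174^1.9 = 1.867625
(P/Pref)^beta = 3^(-0.22) = 0.785296
SL = 0.36 * 1.867625 * 0.785296 = 0.5280 m/s


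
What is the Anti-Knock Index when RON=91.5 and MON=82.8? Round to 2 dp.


AKI = (RON + MON) / 2
AKI = (91.5 + 82.8) / 2
AKI = 174.3 / 2 = 87.15


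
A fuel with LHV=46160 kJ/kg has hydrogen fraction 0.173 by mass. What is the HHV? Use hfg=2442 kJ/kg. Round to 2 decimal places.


HHV = LHV + hfg * 9 * H
Water addition = 2442 * 9 * 0.173 = 3802.194 kJ/kg
HHV = 46160 + 3802.194 = 49962.19 kJ/kg


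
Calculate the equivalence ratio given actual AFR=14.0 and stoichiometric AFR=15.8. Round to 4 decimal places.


phi = AFR_stoich / AFR_actual
phi = 15.8 / 14.0 = 1.1286


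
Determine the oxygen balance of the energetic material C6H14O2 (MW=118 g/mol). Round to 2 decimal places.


OB = -1600 * (2C + H/2 - O) / MW
Inner = 2*6 + 14/2 - 2 = 17.00
OB = -1600 * 17.00 / 118 = -230.51%


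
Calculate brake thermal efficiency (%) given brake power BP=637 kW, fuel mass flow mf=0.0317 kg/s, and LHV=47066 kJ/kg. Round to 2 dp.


eta_BTE = (BP / (mf * LHV)) * 100
Denominator = 0.0317 * 47066 = 1491.9922 kW
eta_BTE = (637 / 1491.9922) * 100 = 42.69%


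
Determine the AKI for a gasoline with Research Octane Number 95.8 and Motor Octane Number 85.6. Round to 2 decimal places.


AKI = (RON + MON) / 2
AKI = (95.8 + 85.6) / 2
AKI = 181.4 / 2 = 90.70


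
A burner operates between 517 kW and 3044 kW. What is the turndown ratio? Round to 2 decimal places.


TDR = Q_max / Q_min
TDR = 3044 / 517 = 5.89


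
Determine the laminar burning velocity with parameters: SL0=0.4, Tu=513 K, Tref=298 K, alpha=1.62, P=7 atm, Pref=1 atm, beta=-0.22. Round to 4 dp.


SL = SL0 * (Tu/Tref)^alpha * (P/Pref)^beta
T ratio = 513/298 = 1.72147651
(T ratio)^alpha = 1.72147651^1.62 = 2.410792
(P/Pref)^beta = 7^(-0.22) = 0.651746
SL = 0.4 * 2.410792 * 0.651746 = 0.6285 m/s


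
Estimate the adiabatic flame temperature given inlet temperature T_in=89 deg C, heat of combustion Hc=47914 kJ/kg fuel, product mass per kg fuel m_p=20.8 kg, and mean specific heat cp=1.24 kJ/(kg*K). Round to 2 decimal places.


T_ad = T_in + Hc / (m_p * cp)
Denominator = 20.8 * 1.24 = 25.7920
Temperature rise = 47914 / 25.7920 = 1857.71 K
T_ad = 89 + 1857.71 = 1946.71 deg C


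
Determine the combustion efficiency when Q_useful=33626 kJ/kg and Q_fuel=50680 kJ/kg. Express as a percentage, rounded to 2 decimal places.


Efficiency = (Q_useful / Q_fuel) * 100
Efficiency = (33626 / 50680) * 100
Efficiency = 0.6635 * 100 = 66.35%


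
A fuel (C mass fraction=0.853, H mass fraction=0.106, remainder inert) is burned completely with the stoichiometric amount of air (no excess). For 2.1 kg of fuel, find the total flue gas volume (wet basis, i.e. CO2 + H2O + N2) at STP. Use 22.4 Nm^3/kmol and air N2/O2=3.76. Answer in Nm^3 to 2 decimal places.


Per kg fuel: CO2 = (C/12 kmol)*22.4 = (0.853/12)*22.4 = 1.59227 Nm^3
Per kg fuel: H2O = (H/2 kmol)*22.4 = (0.106/2)*22.4 = 1.18720 Nm^3
O2 needed per kg fuel = C/12 + H/4 = 0.853/12 + 0.106/4 = 0.09758333 kmol
Per kg fuel: N2 = O2*3.76*22.4 = 0.09758333*3.76*22.4 = 8.21886 Nm^3
Total per kg = 1.59227 + 1.18720 + 8.21886 = 10.99833 Nm^3
Total = 10.99833 * 2.1 = 23.10 Nm^3


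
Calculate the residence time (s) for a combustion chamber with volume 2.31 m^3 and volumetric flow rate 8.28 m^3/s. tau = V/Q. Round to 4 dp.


tau = V / Q_flow
tau = 2.31 / 8.28 = 0.2790 s


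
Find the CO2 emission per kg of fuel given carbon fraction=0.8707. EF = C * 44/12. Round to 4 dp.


EF = C_frac * (M_CO2 / M_C)
EF = 0.8707 * (44/12)
EF = 0.8707 * 3.666667 = 3.1926 kg_CO2/kg_fuel


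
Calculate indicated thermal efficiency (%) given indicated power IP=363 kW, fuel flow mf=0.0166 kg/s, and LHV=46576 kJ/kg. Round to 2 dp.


eta_ith = (IP / (mf * LHV)) * 100
Denominator = 0.0166 * 46576 = 773.1616 kW
eta_ith = (363 / 773.1616) * 100 = 46.95%


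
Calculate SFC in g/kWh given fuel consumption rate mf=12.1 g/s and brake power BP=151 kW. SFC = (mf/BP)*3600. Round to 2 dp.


SFC = (mf / BP) * 3600
Rate = 12.1 / 151 = 0.080132 g/(s*kW)
SFC = 0.080132 * 3600 = 288.48 g/kWh


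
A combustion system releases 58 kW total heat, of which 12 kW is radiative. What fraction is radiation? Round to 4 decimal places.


f_rad = Q_rad / Q_total
f_rad = 12 / 58 = 0.2069


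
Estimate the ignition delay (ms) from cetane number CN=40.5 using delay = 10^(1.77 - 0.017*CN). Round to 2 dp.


delay = 10^(1.77 - 0.017*CN)
Exponent = 1.77 - 0.017*40.5 = 1.0815
delay = 10^1.0815 = 12.06 ms


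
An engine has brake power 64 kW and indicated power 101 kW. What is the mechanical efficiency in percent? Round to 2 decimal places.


eta_mech = (BP / IP) * 100
Ratio = 64 / 101 = 0.6337
eta_mech = 0.6337 * 100 = 63.37%


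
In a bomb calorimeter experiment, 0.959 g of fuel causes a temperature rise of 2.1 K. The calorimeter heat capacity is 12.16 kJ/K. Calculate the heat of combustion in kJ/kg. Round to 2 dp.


Hc = C_cal * delta_T / m_fuel
Q_released = 12.16 * 2.1 = 25.5360 kJ
m_fuel = 0.959 g = 0.959/1000 kg = 0.000959 kg
Hc = 25.5360 / 0.000959 = 26627.74 kJ/kg


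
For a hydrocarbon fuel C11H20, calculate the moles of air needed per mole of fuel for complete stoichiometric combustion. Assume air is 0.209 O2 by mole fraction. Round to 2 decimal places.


Balanced combustion: C11H20 + 16 O2 -> 11 CO2 + 10 H2O
O2 needed = C + H/4 = 11 + 20/4 = 16.00 moles
Air moles = O2 / 0.209 = 16.00 / 0.209 = 76.56 moles air


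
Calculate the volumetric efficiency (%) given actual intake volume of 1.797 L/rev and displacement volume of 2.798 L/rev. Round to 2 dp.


eta_v = (V_actual / V_disp) * 100
Ratio = 1.797 / 2.798 = 0.6422
eta_v = 0.6422 * 100 = 64.22%


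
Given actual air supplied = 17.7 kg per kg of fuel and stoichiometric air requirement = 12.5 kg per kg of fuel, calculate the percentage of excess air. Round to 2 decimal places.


Excess air = actual - stoichiometric = 17.7 - 12.5 = 5.20 kg/kg fuel
Excess air % = (excess / stoich) * 100 = (5.20 / 12.5) * 100 = 41.60%


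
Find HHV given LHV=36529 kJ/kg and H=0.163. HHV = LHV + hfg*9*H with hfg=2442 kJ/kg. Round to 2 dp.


HHV = LHV + hfg * 9 * H
Water addition = 2442 * 9 * 0.163 = 3582.414 kJ/kg
HHV = 36529 + 3582.414 = 40111.41 kJ/kg


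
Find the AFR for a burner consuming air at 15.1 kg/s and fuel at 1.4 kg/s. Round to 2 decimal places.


AFR = m_air / m_fuel
AFR = 15.1 / 1.4 = 10.79


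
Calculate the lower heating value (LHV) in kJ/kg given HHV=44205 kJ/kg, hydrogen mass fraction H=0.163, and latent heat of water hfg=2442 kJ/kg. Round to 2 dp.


LHV = HHV - hfg * 9 * H
Water correction = 2442 * 9 * 0.163 = 3582.414 kJ/kg
LHV = 44205 - 3582.414 = 40622.59 kJ/kg


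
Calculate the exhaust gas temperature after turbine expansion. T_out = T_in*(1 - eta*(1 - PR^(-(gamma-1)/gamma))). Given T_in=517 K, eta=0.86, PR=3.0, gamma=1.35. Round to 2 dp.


T_out = T_in * (1 - eta * (1 - PR^(-(gamma-1)/gamma)))
Exponent = -(1.35-1)/1.35 = -0.25925926
PR^exp = 3.0^(-0.25925926) = 0.75214556
Factor = 1 - 0.86*(1 - 0.75214556) = 0.78684518
T_out = 517 * 0.78684518 = 406.80 K


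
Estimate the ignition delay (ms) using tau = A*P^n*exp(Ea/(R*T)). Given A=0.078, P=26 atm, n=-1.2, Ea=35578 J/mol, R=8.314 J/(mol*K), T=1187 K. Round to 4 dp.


tau = A * P^n * exp(Ea/(R*T))
P^n = 26^(-1.2) = 0.02004620
Ea/(R*T) = 35578/(8.314*1187) = 3.605129
exp(Ea/(R*T)) = 36.786424
tau = 0.078 * 0.02004620 * 36.786424 = 0.0575 ms


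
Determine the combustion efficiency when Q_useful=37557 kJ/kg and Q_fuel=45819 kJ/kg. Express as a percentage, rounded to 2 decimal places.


Efficiency = (Q_useful / Q_fuel) * 100
Efficiency = (37557 / 45819) * 100
Efficiency = 0.8197 * 100 = 81.97%


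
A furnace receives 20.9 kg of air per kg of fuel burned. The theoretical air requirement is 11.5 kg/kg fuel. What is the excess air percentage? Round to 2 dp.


Excess air = actual - stoichiometric = 20.9 - 11.5 = 9.40 kg/kg fuel
Excess air % = (excess / stoich) * 100 = (9.40 / 11.5) * 100 = 81.74%


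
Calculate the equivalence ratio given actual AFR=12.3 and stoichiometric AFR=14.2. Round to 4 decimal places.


phi = AFR_stoich / AFR_actual
phi = 14.2 / 12.3 = 1.1545


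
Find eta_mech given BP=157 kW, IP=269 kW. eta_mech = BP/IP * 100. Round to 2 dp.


eta_mech = (BP / IP) * 100
Ratio = 157 / 269 = 0.5836
eta_mech = 0.5836 * 100 = 58.36%


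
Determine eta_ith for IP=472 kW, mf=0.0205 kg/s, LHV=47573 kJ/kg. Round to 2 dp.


eta_ith = (IP / (mf * LHV)) * 100
Denominator = 0.0205 * 47573 = 975.2465 kW
eta_ith = (472 / 975.2465) * 100 = 48.40%


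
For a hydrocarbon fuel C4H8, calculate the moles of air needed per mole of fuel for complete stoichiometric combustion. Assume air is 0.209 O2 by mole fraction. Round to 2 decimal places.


Balanced combustion: C4H8 + 6 O2 -> 4 CO2 + 4 H2O
O2 needed = C + H/4 = 4 + 8/4 = 6.00 moles
Air moles = O2 / 0.209 = 6.00 / 0.209 = 28.71 moles air


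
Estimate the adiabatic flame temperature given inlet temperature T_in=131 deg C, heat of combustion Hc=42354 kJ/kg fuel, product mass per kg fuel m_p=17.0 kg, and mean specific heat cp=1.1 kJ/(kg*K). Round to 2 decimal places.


T_ad = T_in + Hc / (m_p * cp)
Denominator = 17.0 * 1.1 = 18.7000
Temperature rise = 42354 / 18.7000 = 2264.92 K
T_ad = 131 + 2264.92 = 2395.92 deg C


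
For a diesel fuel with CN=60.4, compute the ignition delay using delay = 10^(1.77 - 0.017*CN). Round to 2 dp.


delay = 10^(1.77 - 0.017*CN)
Exponent = 1.77 - 0.017*60.4 = 0.7432
delay = 10^0.7432 = 5.54 ms


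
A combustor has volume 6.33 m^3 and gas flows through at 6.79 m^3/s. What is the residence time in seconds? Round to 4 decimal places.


tau = V / Q_flow
tau = 6.33 / 6.79 = 0.9323 s


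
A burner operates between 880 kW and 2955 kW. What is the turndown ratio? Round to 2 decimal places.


TDR = Q_max / Q_min
TDR = 2955 / 880 = 3.36


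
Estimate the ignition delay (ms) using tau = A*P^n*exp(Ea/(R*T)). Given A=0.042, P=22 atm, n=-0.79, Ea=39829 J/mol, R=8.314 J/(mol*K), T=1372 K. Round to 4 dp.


tau = A * P^n * exp(Ea/(R*T))
P^n = 22^(-0.79) = 0.08699336
Ea/(R*T) = 39829/(8.314*1372) = 3.491687
exp(Ea/(R*T)) = 32.841295
tau = 0.042 * 0.08699336 * 32.841295 = 0.1200 ms


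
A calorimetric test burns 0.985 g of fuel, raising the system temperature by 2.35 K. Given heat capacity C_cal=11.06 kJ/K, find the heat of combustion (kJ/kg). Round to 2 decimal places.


Hc = C_cal * delta_T / m_fuel
Q_released = 11.06 * 2.35 = 25.9910 kJ
m_fuel = 0.985 g = 0.985/1000 kg = 0.000985 kg
Hc = 25.9910 / 0.000985 = 26386.80 kJ/kg


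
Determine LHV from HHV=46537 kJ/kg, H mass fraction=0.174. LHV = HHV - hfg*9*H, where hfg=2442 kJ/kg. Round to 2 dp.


LHV = HHV - hfg * 9 * H
Water correction = 2442 * 9 * 0.174 = 3824.172 kJ/kg
LHV = 46537 - 3824.172 = 42712.83 kJ/kg


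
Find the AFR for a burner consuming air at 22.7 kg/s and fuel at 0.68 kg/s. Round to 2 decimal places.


AFR = m_air / m_fuel
AFR = 22.7 / 0.68 = 33.38


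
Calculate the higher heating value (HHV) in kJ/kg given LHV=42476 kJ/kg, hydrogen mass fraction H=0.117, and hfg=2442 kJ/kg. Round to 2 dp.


HHV = LHV + hfg * 9 * H
Water addition = 2442 * 9 * 0.117 = 2571.426 kJ/kg
HHV = 42476 + 2571.426 = 45047.43 kJ/kg


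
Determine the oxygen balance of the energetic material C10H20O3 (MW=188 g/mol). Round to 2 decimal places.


OB = -1600 * (2C + H/2 - O) / MW
Inner = 2*10 + 20/2 - 3 = 27.00
OB = -1600 * 27.00 / 188 = -229.79%


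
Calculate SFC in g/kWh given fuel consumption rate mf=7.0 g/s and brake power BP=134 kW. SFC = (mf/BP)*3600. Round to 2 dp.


SFC = (mf / BP) * 3600
Rate = 7.0 / 134 = 0.052239 g/(s*kW)
SFC = 0.052239 * 3600 = 188.06 g/kWh


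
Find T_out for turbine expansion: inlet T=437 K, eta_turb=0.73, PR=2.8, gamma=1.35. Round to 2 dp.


T_out = T_in * (1 - eta * (1 - PR^(-(gamma-1)/gamma)))
Exponent = -(1.35-1)/1.35 = -0.25925926
PR^exp = 2.8^(-0.25925926) = 0.76572026
Factor = 1 - 0.73*(1 - 0.76572026) = 0.82897579
T_out = 437 * 0.82897579 = 362.26 K


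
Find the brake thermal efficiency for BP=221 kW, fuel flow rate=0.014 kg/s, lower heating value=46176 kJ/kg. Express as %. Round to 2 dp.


eta_BTE = (BP / (mf * LHV)) * 100
Denominator = 0.014 * 46176 = 646.4640 kW
eta_BTE = (221 / 646.4640) * 100 = 34.19%


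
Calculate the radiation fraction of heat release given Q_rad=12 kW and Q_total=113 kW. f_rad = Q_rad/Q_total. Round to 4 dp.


f_rad = Q_rad / Q_total
f_rad = 12 / 113 = 0.1062


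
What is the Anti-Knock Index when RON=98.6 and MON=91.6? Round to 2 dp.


AKI = (RON + MON) / 2
AKI = (98.6 + 91.6) / 2
AKI = 190.2 / 2 = 95.10


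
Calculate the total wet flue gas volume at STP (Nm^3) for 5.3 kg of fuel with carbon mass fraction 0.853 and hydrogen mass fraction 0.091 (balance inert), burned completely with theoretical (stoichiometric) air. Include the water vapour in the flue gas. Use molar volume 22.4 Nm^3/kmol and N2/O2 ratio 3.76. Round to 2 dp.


Per kg fuel: CO2 = (C/12 kmol)*22.4 = (0.853/12)*22.4 = 1.59227 Nm^3
Per kg fuel: H2O = (H/2 kmol)*22.4 = (0.091/2)*22.4 = 1.01920 Nm^3
O2 needed per kg fuel = C/12 + H/4 = 0.853/12 + 0.091/4 = 0.09383333 kmol
Per kg fuel: N2 = O2*3.76*22.4 = 0.09383333*3.76*22.4 = 7.90302 Nm^3
Total per kg = 1.59227 + 1.01920 + 7.90302 = 10.51449 Nm^3
Total = 10.51449 * 5.3 = 55.73 Nm^3


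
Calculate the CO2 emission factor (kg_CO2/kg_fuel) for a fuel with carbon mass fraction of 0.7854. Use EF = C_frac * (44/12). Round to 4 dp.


EF = C_frac * (M_CO2 / M_C)
EF = 0.7854 * (44/12)
EF = 0.7854 * 3.666667 = 2.8798 kg_CO2/kg_fuel


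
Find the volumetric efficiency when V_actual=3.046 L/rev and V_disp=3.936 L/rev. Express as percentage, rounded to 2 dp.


eta_v = (V_actual / V_disp) * 100
Ratio = 3.046 / 3.936 = 0.7739
eta_v = 0.7739 * 100 = 77.39%


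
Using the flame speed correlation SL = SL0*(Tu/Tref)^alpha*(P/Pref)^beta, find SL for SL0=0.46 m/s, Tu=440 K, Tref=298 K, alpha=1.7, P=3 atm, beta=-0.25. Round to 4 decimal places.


SL = SL0 * (Tu/Tref)^alpha * (P/Pref)^beta
T ratio = 440/298 = 1.47651007
(T ratio)^alpha = 1.47651007^1.7 = 1.939554
(P/Pref)^beta = 3^(-0.25) = 0.759836
SL = 0.46 * 1.939554 * 0.759836 = 0.6779 m/s


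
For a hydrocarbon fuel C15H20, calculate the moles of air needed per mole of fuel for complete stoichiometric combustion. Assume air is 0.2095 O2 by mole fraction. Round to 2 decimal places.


Balanced combustion: C15H20 + 20 O2 -> 15 CO2 + 10 H2O
O2 needed = C + H/4 = 15 + 20/4 = 20.00 moles
Air moles = O2 / 0.2095 = 20.00 / 0.2095 = 95.47 moles air


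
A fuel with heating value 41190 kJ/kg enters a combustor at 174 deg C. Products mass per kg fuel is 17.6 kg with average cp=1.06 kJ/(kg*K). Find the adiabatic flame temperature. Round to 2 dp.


T_ad = T_in + Hc / (m_p * cp)
Denominator = 17.6 * 1.06 = 18.6560
Temperature rise = 41190 / 18.6560 = 2207.87 K
T_ad = 174 + 2207.87 = 2381.87 deg C


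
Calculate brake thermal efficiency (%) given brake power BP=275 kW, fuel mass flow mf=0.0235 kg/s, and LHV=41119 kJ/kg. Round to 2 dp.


eta_BTE = (BP / (mf * LHV)) * 100
Denominator = 0.0235 * 41119 = 966.2965 kW
eta_BTE = (275 / 966.2965) * 100 = 28.46%


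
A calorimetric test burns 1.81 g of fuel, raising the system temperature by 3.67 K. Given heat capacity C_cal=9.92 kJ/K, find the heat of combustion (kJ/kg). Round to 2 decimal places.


Hc = C_cal * delta_T / m_fuel
Q_released = 9.92 * 3.67 = 36.4064 kJ
m_fuel = 1.81 g = 1.81/1000 kg = 0.001810 kg
Hc = 36.4064 / 0.001810 = 20114.03 kJ/kg


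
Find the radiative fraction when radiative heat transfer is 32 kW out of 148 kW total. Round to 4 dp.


f_rad = Q_rad / Q_total
f_rad = 32 / 148 = 0.2162


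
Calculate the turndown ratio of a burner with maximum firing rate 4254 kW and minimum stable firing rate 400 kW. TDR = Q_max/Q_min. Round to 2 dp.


TDR = Q_max / Q_min
TDR = 4254 / 400 = 10.64


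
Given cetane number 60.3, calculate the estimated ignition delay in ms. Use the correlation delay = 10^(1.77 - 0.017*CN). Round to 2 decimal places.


delay = 10^(1.77 - 0.017*CN)
Exponent = 1.77 - 0.017*60.3 = 0.7449
delay = 10^0.7449 = 5.56 ms


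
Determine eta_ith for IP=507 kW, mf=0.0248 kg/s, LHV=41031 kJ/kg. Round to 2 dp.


eta_ith = (IP / (mf * LHV)) * 100
Denominator = 0.0248 * 41031 = 1017.5688 kW
eta_ith = (507 / 1017.5688) * 100 = 49.82%


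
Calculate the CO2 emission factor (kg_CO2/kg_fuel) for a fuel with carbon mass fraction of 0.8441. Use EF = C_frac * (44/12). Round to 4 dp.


EF = C_frac * (M_CO2 / M_C)
EF = 0.8441 * (44/12)
EF = 0.8441 * 3.666667 = 3.0950 kg_CO2/kg_fuel


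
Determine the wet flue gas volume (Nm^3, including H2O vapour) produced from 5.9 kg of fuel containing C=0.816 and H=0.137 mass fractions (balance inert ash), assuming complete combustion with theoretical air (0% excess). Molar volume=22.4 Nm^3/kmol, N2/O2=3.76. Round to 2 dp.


Per kg fuel: CO2 = (C/12 kmol)*22.4 = (0.816/12)*22.4 = 1.52320 Nm^3
Per kg fuel: H2O = (H/2 kmol)*22.4 = (0.137/2)*22.4 = 1.53440 Nm^3
O2 needed per kg fuel = C/12 + H/4 = 0.816/12 + 0.137/4 = 0.10225000 kmol
Per kg fuel: N2 = O2*3.76*22.4 = 0.10225000*3.76*22.4 = 8.61190 Nm^3
Total per kg = 1.52320 + 1.53440 + 8.61190 = 11.66950 Nm^3
Total = 11.66950 * 5.9 = 68.85 Nm^3


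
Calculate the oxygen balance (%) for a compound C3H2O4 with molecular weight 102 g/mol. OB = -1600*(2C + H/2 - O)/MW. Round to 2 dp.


OB = -1600 * (2C + H/2 - O) / MW
Inner = 2*3 + 2/2 - 4 = 3.00
OB = -1600 * 3.00 / 102 = -47.06%


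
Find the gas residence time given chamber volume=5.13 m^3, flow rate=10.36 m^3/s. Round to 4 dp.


tau = V / Q_flow
tau = 5.13 / 10.36 = 0.4952 s


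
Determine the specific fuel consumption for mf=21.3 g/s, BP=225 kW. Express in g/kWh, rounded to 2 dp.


SFC = (mf / BP) * 3600
Rate = 21.3 / 225 = 0.094667 g/(s*kW)
SFC = 0.094667 * 3600 = 340.80 g/kWh


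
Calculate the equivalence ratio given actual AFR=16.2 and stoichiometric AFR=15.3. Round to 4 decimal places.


phi = AFR_stoich / AFR_actual
phi = 15.3 / 16.2 = 0.9444


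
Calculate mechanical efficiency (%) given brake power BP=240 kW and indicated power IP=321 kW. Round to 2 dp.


eta_mech = (BP / IP) * 100
Ratio = 240 / 321 = 0.7477
eta_mech = 0.7477 * 100 = 74.77%


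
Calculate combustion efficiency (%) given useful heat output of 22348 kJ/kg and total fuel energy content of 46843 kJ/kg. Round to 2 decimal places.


Efficiency = (Q_useful / Q_fuel) * 100
Efficiency = (22348 / 46843) * 100
Efficiency = 0.4771 * 100 = 47.71%


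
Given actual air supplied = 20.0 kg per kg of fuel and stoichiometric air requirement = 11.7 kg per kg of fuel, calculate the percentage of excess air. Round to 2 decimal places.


Excess air = actual - stoichiometric = 20.0 - 11.7 = 8.30 kg/kg fuel
Excess air % = (excess / stoich) * 100 = (8.30 / 11.7) * 100 = 70.94%


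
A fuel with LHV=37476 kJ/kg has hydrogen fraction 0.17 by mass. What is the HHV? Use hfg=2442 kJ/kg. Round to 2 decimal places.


HHV = LHV + hfg * 9 * H
Water addition = 2442 * 9 * 0.17 = 3736.260 kJ/kg
HHV = 37476 + 3736.260 = 41212.26 kJ/kg


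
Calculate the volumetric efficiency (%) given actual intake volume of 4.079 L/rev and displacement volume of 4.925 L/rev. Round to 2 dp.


eta_v = (V_actual / V_disp) * 100
Ratio = 4.079 / 4.925 = 0.8282
eta_v = 0.8282 * 100 = 82.82%


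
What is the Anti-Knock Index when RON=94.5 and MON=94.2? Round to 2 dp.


AKI = (RON + MON) / 2
AKI = (94.5 + 94.2) / 2
AKI = 188.7 / 2 = 94.35


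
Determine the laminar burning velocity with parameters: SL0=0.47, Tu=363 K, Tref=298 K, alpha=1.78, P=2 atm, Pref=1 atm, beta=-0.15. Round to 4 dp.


SL = SL0 * (Tu/Tref)^alpha * (P/Pref)^beta
T ratio = 363/298 = 1.21812081
(T ratio)^alpha = 1.21812081^1.78 = 1.420787
(P/Pref)^beta = 2^(-0.15) = 0.901250
SL = 0.47 * 1.420787 * 0.901250 = 0.6018 m/s


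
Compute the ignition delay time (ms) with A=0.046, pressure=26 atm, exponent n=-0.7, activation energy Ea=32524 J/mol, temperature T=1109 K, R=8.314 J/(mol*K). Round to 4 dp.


tau = A * P^n * exp(Ea/(R*T))
P^n = 26^(-0.7) = 0.10221595
Ea/(R*T) = 32524/(8.314*1109) = 3.527462
exp(Ea/(R*T)) = 34.037482
tau = 0.046 * 0.10221595 * 34.037482 = 0.1600 ms


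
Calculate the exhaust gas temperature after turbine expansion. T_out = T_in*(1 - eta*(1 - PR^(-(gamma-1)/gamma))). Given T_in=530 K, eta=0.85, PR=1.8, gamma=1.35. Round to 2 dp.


T_out = T_in * (1 - eta * (1 - PR^(-(gamma-1)/gamma)))
Exponent = -(1.35-1)/1.35 = -0.25925926
PR^exp = 1.8^(-0.25925926) = 0.85865408
Factor = 1 - 0.85*(1 - 0.85865408) = 0.87985597
T_out = 530 * 0.87985597 = 466.32 K


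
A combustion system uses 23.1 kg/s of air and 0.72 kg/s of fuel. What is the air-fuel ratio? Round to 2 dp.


AFR = m_air / m_fuel
AFR = 23.1 / 0.72 = 32.08


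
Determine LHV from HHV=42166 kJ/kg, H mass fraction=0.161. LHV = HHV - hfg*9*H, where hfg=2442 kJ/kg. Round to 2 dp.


LHV = HHV - hfg * 9 * H
Water correction = 2442 * 9 * 0.161 = 3538.458 kJ/kg
LHV = 42166 - 3538.458 = 38627.54 kJ/kg


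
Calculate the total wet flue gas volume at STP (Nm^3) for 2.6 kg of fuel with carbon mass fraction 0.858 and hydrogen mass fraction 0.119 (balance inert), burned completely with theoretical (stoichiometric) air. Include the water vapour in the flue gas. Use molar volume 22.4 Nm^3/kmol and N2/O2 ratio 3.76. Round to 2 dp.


Per kg fuel: CO2 = (C/12 kmol)*22.4 = (0.858/12)*22.4 = 1.60160 Nm^3
Per kg fuel: H2O = (H/2 kmol)*22.4 = (0.119/2)*22.4 = 1.33280 Nm^3
O2 needed per kg fuel = C/12 + H/4 = 0.858/12 + 0.119/4 = 0.10125000 kmol
Per kg fuel: N2 = O2*3.76*22.4 = 0.10125000*3.76*22.4 = 8.52768 Nm^3
Total per kg = 1.60160 + 1.33280 + 8.52768 = 11.46208 Nm^3
Total = 11.46208 * 2.6 = 29.80 Nm^3


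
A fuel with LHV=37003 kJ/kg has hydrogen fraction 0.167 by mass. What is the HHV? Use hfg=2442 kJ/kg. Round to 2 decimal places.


HHV = LHV + hfg * 9 * H
Water addition = 2442 * 9 * 0.167 = 3670.326 kJ/kg
HHV = 37003 + 3670.326 = 40673.33 kJ/kg


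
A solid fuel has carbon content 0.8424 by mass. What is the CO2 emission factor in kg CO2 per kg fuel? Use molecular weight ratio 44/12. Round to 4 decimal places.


EF = C_frac * (M_CO2 / M_C)
EF = 0.8424 * (44/12)
EF = 0.8424 * 3.666667 = 3.0888 kg_CO2/kg_fuel


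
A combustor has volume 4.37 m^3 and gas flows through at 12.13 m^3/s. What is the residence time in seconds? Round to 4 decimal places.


tau = V / Q_flow
tau = 4.37 / 12.13 = 0.3603 s


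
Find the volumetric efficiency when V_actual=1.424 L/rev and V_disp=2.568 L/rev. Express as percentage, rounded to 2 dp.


eta_v = (V_actual / V_disp) * 100
Ratio = 1.424 / 2.568 = 0.5545
eta_v = 0.5545 * 100 = 55.45%


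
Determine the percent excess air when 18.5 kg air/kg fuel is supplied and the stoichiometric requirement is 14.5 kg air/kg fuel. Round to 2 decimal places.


Excess air = actual - stoichiometric = 18.5 - 14.5 = 4.00 kg/kg fuel
Excess air % = (excess / stoich) * 100 = (4.00 / 14.5) * 100 = 27.59%


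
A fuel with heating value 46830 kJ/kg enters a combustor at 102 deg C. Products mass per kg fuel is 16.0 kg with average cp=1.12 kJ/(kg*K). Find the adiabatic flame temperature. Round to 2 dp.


T_ad = T_in + Hc / (m_p * cp)
Denominator = 16.0 * 1.12 = 17.9200
Temperature rise = 46830 / 17.9200 = 2613.28 K
T_ad = 102 + 2613.28 = 2715.28 deg C


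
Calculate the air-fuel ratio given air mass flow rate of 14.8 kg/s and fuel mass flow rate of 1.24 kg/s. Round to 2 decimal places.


AFR = m_air / m_fuel
AFR = 14.8 / 1.24 = 11.94


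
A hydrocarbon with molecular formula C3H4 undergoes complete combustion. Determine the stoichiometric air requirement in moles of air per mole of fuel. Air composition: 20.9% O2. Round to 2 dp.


Balanced combustion: C3H4 + 4 O2 -> 3 CO2 + 2 H2O
O2 needed = C + H/4 = 3 + 4/4 = 4.00 moles
Air moles = O2 / 0.209 = 4.00 / 0.209 = 19.14 moles air


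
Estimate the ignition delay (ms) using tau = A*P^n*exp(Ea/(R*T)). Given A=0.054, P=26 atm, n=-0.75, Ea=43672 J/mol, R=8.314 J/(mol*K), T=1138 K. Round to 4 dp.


tau = A * P^n * exp(Ea/(R*T))
P^n = 26^(-0.75) = 0.08685003
Ea/(R*T) = 43672/(8.314*1138) = 4.615841
exp(Ea/(R*T)) = 101.072751
tau = 0.054 * 0.08685003 * 101.072751 = 0.4740 ms


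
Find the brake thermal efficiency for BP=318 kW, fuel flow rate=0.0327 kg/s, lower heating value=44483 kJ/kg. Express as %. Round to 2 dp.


eta_BTE = (BP / (mf * LHV)) * 100
Denominator = 0.0327 * 44483 = 1454.5941 kW
eta_BTE = (318 / 1454.5941) * 100 = 21.86%


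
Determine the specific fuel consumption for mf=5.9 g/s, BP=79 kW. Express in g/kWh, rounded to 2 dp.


SFC = (mf / BP) * 3600
Rate = 5.9 / 79 = 0.074684 g/(s*kW)
SFC = 0.074684 * 3600 = 268.86 g/kWh


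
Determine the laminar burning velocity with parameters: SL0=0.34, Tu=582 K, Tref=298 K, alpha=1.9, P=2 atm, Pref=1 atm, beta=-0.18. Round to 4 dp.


SL = SL0 * (Tu/Tref)^alpha * (P/Pref)^beta
T ratio = 582/298 = 1.95302013
(T ratio)^alpha = 1.95302013^1.9 = 3.567326
(P/Pref)^beta = 2^(-0.18) = 0.882703
SL = 0.34 * 3.567326 * 0.882703 = 1.0706 m/s


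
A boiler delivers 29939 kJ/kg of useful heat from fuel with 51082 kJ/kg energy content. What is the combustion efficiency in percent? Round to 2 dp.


Efficiency = (Q_useful / Q_fuel) * 100
Efficiency = (29939 / 51082) * 100
Efficiency = 0.5861 * 100 = 58.61%


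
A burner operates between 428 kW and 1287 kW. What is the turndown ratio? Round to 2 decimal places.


TDR = Q_max / Q_min
TDR = 1287 / 428 = 3.01


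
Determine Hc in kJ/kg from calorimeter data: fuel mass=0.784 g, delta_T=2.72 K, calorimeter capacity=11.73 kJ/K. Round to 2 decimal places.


Hc = C_cal * delta_T / m_fuel
Q_released = 11.73 * 2.72 = 31.9056 kJ
m_fuel = 0.784 g = 0.784/1000 kg = 0.000784 kg
Hc = 31.9056 / 0.000784 = 40695.92 kJ/kg


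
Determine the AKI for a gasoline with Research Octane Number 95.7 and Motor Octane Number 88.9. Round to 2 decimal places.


AKI = (RON + MON) / 2
AKI = (95.7 + 88.9) / 2
AKI = 184.6 / 2 = 92.30


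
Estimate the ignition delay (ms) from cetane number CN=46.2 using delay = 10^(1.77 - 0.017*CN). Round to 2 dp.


delay = 10^(1.77 - 0.017*CN)
Exponent = 1.77 - 0.017*46.2 = 0.9846
delay = 10^0.9846 = 9.65 ms


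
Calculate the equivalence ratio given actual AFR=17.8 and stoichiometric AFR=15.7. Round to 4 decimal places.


phi = AFR_stoich / AFR_actual
phi = 15.7 / 17.8 = 0.8820


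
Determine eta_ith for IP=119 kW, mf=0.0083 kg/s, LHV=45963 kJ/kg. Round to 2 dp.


eta_ith = (IP / (mf * LHV)) * 100
Denominator = 0.0083 * 45963 = 381.4929 kW
eta_ith = (119 / 381.4929) * 100 = 31.19%


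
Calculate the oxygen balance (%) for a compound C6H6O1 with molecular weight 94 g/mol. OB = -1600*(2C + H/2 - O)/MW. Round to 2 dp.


OB = -1600 * (2C + H/2 - O) / MW
Inner = 2*6 + 6/2 - 1 = 14.00
OB = -1600 * 14.00 / 94 = -238.30%


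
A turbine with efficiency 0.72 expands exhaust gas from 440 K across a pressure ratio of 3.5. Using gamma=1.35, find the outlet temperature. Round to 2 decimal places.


T_out = T_in * (1 - eta * (1 - PR^(-(gamma-1)/gamma)))
Exponent = -(1.35-1)/1.35 = -0.25925926
PR^exp = 3.5^(-0.25925926) = 0.72267881
Factor = 1 - 0.72*(1 - 0.72267881) = 0.80032874
T_out = 440 * 0.80032874 = 352.14 K


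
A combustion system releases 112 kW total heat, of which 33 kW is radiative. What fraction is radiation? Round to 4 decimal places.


f_rad = Q_rad / Q_total
f_rad = 33 / 112 = 0.2946


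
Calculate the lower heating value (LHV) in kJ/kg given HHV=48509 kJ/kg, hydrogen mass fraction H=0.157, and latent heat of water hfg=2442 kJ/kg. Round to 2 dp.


LHV = HHV - hfg * 9 * H
Water correction = 2442 * 9 * 0.157 = 3450.546 kJ/kg
LHV = 48509 - 3450.546 = 45058.45 kJ/kg


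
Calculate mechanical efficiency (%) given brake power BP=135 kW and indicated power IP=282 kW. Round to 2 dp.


eta_mech = (BP / IP) * 100
Ratio = 135 / 282 = 0.4787
eta_mech = 0.4787 * 100 = 47.87%


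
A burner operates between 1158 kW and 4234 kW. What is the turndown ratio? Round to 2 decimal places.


TDR = Q_max / Q_min
TDR = 4234 / 1158 = 3.66


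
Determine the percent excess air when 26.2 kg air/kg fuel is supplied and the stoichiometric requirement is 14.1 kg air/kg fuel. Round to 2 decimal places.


Excess air = actual - stoichiometric = 26.2 - 14.1 = 12.10 kg/kg fuel
Excess air % = (excess / stoich) * 100 = (12.10 / 14.1) * 100 = 85.82%


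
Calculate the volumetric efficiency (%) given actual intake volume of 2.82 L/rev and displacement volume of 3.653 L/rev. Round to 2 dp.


eta_v = (V_actual / V_disp) * 100
Ratio = 2.82 / 3.653 = 0.7720
eta_v = 0.7720 * 100 = 77.20%


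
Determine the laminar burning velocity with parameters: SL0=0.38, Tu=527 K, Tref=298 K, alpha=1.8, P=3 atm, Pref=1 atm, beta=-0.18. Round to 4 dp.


SL = SL0 * (Tu/Tref)^alpha * (P/Pref)^beta
T ratio = 527/298 = 1.76845638
(T ratio)^alpha = 1.76845638^1.8 = 2.790422
(P/Pref)^beta = 3^(-0.18) = 0.820575
SL = 0.38 * 2.790422 * 0.820575 = 0.8701 m/s


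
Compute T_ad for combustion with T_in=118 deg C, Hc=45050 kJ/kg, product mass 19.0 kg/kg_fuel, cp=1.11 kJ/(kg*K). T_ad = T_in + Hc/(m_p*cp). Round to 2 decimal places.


T_ad = T_in + Hc / (m_p * cp)
Denominator = 19.0 * 1.11 = 21.0900
Temperature rise = 45050 / 21.0900 = 2136.08 K
T_ad = 118 + 2136.08 = 2254.08 deg C


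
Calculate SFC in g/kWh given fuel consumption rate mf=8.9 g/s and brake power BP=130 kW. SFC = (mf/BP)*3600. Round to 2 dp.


SFC = (mf / BP) * 3600
Rate = 8.9 / 130 = 0.068462 g/(s*kW)
SFC = 0.068462 * 3600 = 246.46 g/kWh


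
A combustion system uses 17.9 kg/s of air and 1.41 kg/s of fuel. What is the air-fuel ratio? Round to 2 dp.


AFR = m_air / m_fuel
AFR = 17.9 / 1.41 = 12.70


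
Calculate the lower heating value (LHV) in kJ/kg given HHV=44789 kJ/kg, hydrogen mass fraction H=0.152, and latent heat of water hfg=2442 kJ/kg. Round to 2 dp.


LHV = HHV - hfg * 9 * H
Water correction = 2442 * 9 * 0.152 = 3340.656 kJ/kg
LHV = 44789 - 3340.656 = 41448.34 kJ/kg


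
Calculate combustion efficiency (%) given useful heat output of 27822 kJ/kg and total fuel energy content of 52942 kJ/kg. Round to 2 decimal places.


Efficiency = (Q_useful / Q_fuel) * 100
Efficiency = (27822 / 52942) * 100
Efficiency = 0.5255 * 100 = 52.55%
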